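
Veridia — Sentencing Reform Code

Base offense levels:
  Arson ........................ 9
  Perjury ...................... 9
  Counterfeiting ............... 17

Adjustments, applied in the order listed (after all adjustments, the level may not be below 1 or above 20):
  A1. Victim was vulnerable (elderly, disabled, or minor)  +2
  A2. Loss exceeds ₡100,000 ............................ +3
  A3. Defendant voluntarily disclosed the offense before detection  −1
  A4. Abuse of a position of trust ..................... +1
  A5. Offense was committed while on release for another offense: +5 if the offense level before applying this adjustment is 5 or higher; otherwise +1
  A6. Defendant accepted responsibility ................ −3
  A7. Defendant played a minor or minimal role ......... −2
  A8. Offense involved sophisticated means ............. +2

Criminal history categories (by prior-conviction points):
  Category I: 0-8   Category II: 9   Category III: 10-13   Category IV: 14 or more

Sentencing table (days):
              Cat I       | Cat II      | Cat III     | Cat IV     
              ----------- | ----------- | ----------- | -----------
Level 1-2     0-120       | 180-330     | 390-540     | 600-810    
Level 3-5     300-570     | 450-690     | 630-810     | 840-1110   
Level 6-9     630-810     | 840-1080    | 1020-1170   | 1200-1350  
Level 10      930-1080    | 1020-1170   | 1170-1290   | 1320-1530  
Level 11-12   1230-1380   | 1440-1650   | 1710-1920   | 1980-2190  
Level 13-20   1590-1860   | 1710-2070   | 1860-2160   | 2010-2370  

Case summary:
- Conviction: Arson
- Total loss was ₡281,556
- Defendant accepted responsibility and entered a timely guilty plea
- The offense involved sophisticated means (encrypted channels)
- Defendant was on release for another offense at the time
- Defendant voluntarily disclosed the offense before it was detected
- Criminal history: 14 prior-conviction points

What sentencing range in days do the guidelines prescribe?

2010-2370 days

Base offense level for arson: 9.
A1 does not apply.
A2 applies: 9 + 3 = 12.
A3 applies: 12 − 1 = 11.
A5 applies (level before this adjustment is 11 ≥ 5, so +5): 11 + 5 = 16.
A6 applies: 16 − 3 = 13.
A7 does not apply.
A8 applies: 13 + 2 = 15.
Final offense level: 15.
Criminal history: 14 prior points → Category IV (14+).
Level 15 falls in the 13-20 band.
Grid: Level 13-20 × Category IV = 2010-2370 days.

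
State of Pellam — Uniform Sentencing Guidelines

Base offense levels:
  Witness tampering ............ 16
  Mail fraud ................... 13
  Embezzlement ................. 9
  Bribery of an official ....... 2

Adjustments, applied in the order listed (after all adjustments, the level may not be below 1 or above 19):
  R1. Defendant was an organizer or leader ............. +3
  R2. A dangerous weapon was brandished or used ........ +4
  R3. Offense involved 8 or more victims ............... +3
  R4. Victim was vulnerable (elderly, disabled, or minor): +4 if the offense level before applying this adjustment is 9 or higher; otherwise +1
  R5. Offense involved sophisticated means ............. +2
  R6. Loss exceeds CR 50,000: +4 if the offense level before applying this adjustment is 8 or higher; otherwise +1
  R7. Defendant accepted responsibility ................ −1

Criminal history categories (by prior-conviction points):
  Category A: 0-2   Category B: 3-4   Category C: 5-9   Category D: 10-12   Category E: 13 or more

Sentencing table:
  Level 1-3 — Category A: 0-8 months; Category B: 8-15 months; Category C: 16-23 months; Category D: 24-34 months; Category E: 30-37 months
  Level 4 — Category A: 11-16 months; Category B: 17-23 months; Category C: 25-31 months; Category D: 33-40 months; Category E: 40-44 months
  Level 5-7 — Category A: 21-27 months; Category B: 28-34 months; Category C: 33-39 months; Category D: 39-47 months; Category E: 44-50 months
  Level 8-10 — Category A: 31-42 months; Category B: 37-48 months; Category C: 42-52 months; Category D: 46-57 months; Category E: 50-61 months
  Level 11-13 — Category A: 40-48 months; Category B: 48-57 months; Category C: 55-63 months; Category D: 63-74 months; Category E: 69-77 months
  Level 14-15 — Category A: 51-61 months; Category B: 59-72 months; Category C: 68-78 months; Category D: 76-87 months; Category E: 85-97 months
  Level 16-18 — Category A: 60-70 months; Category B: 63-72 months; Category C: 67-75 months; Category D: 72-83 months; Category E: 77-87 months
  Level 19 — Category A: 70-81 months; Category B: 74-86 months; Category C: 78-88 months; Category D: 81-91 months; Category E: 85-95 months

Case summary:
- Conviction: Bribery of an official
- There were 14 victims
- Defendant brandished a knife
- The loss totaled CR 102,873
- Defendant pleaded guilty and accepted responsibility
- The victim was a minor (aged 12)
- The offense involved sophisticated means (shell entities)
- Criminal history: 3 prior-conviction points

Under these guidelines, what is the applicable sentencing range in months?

Base offense level for bribery of an official: 2.
R1 does not apply.
R2 applies: 2 + 4 = 6.
R3 applies: 6 + 3 = 9.
R4 applies (level before this adjustment is 9 ≥ 9, so +4): 9 + 4 = 13.
R5 applies: 13 + 2 = 15.
R6 applies (level before this adjustment is 15 ≥ 8, so +4): 15 + 4 = 19.
R7 applies: 19 − 1 = 18.
Final offense level: 18.
Criminal history: 3 prior points → Category B (3-4).
Level 18 falls in the 16-18 band.
Grid: Level 16-18 × Category B = 63-72 months.

63-72 months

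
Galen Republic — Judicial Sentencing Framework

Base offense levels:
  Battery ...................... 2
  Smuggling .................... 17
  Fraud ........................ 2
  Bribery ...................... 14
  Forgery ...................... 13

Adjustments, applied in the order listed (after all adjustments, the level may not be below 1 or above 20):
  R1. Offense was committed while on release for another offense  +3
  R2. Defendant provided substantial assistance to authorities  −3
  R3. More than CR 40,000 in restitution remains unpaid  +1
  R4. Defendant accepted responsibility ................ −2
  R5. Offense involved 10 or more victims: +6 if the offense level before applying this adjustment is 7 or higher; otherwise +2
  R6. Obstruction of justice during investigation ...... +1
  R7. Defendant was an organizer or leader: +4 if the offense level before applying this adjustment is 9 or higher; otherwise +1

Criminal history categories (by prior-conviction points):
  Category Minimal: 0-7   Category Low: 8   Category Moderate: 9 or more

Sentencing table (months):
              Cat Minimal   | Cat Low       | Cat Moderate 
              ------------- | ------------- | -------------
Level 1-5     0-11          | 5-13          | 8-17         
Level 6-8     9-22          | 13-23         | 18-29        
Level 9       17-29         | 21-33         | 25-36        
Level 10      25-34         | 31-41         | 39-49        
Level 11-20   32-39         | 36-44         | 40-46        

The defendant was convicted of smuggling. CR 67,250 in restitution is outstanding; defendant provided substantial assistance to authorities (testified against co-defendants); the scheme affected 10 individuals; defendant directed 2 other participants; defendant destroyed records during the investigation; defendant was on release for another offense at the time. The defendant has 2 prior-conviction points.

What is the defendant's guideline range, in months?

32-39 months

Base offense level for smuggling: 17.
R1 applies: 17 + 3 = 20.
R2 applies: 20 − 3 = 17.
R3 applies: 17 + 1 = 18.
R4 does not apply.
R5 applies (level before this adjustment is 18 ≥ 7, so +6): 18 + 6 = 24.
R6 applies: 24 + 1 = 25.
R7 applies (level before this adjustment is 25 ≥ 9, so +4): 25 + 4 = 29.
Level 29 exceeds the maximum of 20; capped at 20.
Final offense level: 20.
Criminal history: 2 prior points → Category Minimal (0-7).
Level 20 falls in the 11-20 band.
Grid: Level 11-20 × Category Minimal = 32-39 months.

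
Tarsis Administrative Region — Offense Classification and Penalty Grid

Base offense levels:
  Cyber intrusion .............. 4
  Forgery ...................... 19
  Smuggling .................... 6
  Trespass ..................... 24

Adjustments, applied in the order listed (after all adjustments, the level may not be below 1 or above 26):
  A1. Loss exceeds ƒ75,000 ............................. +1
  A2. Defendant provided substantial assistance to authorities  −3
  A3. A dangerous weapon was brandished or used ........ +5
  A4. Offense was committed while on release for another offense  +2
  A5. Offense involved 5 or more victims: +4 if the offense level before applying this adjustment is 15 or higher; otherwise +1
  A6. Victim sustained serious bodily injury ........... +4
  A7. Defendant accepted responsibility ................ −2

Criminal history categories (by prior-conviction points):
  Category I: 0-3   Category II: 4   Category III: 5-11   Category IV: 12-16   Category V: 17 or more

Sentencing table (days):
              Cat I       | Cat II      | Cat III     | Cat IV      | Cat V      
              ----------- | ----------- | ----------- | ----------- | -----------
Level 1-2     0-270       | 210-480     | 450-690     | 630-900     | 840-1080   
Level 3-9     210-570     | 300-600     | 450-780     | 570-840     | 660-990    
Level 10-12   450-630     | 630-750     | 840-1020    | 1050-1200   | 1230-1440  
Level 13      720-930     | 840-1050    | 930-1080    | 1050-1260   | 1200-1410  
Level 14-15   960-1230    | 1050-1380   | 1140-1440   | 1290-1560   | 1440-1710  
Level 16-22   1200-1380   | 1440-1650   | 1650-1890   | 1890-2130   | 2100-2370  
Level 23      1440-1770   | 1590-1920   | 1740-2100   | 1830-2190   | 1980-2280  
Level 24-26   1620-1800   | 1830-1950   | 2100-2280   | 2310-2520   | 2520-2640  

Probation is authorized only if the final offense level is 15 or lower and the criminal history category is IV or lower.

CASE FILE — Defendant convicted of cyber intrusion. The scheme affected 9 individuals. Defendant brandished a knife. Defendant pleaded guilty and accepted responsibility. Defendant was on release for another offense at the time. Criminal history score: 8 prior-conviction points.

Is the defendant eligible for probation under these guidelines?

Yes

Base offense level for cyber intrusion: 4.
A3 applies: 4 + 5 = 9.
A4 applies: 9 + 2 = 11.
A5 applies (level before this adjustment is 11 < 15, so +1): 11 + 1 = 12.
A7 applies: 12 − 2 = 10.
Final offense level: 10.
Criminal history: 8 prior points → Category III (5-11).
Level 10 falls in the 10-12 band.
Grid: Level 10-12 × Category III = 840-1020 days.
Probation check: level 10 ≤ 15 and category III ≤ IV → eligible.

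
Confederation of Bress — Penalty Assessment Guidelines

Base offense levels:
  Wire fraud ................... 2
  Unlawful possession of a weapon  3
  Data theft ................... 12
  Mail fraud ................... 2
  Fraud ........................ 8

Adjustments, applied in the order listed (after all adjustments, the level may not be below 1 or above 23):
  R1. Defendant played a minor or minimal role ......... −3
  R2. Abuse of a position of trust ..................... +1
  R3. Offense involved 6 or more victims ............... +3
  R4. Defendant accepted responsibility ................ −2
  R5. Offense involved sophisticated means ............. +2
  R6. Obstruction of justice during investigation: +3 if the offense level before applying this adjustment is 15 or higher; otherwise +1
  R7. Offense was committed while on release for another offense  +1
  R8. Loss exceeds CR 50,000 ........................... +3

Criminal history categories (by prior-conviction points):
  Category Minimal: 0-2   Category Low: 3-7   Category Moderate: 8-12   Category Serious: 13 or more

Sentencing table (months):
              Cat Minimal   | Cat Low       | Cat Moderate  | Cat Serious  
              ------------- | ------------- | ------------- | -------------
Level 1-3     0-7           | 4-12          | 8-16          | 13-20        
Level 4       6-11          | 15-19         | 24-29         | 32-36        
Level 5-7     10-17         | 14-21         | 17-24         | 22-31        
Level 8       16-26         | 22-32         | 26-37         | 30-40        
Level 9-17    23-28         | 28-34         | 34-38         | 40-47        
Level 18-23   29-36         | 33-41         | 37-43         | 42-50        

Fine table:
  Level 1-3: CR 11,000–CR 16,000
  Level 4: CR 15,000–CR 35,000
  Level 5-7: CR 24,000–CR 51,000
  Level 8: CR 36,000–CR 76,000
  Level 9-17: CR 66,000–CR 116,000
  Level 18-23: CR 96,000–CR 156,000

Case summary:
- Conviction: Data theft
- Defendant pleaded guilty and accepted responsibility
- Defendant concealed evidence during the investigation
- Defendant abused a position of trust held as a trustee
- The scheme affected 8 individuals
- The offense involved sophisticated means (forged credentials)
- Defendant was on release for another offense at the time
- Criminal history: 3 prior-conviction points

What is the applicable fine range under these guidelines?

Base offense level for data theft: 12.
R1 does not apply.
R2 applies: 12 + 1 = 13.
R3 applies: 13 + 3 = 16.
R4 applies: 16 − 2 = 14.
R5 applies: 14 + 2 = 16.
R6 applies (level before this adjustment is 16 ≥ 15, so +3): 16 + 3 = 19.
R7 applies: 19 + 1 = 20.
R8 does not apply.
Final offense level: 20.
Level 20 falls in the 18-23 band.
Fine table: Level 18-23 → CR 96,000–CR 156,000.

CR 96,000–CR 156,000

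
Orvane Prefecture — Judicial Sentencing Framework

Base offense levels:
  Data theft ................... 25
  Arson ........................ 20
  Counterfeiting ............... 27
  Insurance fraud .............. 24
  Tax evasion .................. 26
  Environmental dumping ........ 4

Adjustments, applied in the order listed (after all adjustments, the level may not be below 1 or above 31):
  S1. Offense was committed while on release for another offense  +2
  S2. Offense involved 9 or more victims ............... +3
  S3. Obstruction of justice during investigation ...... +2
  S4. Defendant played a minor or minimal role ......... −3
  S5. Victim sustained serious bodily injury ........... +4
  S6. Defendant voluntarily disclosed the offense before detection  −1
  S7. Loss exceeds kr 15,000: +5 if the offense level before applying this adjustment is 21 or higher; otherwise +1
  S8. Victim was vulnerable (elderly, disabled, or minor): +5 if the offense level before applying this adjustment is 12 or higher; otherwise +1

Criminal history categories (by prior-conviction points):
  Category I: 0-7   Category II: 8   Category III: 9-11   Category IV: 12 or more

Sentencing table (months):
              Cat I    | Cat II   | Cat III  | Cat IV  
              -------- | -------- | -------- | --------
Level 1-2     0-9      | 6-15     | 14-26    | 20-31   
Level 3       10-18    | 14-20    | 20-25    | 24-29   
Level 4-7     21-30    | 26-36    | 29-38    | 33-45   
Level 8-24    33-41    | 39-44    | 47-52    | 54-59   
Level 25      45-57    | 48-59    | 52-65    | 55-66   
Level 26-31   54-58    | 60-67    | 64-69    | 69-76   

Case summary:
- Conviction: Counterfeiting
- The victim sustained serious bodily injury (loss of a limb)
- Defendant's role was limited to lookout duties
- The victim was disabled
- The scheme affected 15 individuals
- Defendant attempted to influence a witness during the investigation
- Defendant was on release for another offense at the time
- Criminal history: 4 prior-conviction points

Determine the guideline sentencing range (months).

Base offense level for counterfeiting: 27.
S1 applies: 27 + 2 = 29.
S2 applies: 29 + 3 = 32.
S3 applies: 32 + 2 = 34.
S4 applies: 34 − 3 = 31.
S5 applies: 31 + 4 = 35.
S8 applies (level before this adjustment is 35 ≥ 12, so +5): 35 + 5 = 40.
Level 40 exceeds the maximum of 31; capped at 31.
Final offense level: 31.
Criminal history: 4 prior points → Category I (0-7).
Level 31 falls in the 26-31 band.
Grid: Level 26-31 × Category I = 54-58 months.

54-58 months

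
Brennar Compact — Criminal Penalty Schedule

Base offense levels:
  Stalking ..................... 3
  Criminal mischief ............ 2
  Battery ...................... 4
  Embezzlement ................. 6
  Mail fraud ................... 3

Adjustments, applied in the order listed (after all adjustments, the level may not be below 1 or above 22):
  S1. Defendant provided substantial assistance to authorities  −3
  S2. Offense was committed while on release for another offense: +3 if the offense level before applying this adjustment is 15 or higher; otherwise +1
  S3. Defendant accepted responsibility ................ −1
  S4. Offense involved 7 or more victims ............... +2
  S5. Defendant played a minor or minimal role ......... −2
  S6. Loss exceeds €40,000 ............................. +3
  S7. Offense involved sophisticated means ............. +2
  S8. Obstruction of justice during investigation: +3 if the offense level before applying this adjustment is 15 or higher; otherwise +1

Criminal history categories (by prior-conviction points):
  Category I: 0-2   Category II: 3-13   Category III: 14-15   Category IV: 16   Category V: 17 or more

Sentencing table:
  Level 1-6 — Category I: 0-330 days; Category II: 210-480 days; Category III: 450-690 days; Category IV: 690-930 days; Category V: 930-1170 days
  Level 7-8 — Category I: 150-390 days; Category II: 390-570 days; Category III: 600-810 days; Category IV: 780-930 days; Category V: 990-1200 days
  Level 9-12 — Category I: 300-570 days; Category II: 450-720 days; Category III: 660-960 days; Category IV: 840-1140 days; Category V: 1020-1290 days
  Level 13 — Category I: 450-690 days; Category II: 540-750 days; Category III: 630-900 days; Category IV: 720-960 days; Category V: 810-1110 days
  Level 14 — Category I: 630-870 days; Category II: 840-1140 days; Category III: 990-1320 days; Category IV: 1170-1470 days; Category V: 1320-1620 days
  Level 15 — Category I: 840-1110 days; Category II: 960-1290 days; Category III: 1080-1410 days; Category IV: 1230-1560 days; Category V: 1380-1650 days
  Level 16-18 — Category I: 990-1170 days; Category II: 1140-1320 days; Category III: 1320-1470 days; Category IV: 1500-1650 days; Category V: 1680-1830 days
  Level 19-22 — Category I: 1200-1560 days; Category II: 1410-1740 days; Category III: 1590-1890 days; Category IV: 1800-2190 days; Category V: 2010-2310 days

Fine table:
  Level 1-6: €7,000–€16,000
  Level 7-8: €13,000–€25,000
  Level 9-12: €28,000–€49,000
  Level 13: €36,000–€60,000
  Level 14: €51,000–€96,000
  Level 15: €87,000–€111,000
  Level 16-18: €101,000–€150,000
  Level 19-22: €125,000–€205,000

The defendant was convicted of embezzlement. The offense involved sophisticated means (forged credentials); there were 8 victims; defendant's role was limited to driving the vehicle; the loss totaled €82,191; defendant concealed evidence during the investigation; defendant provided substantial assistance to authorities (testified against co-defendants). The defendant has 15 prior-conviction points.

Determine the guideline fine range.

€28,000–€49,000

Base offense level for embezzlement: 6.
S1 applies: 6 − 3 = 3.
S2 does not apply.
S4 applies: 3 + 2 = 5.
S5 applies: 5 − 2 = 3.
S6 applies: 3 + 3 = 6.
S7 applies: 6 + 2 = 8.
S8 applies (level before this adjustment is 8 < 15, so +1): 8 + 1 = 9.
Final offense level: 9.
Level 9 falls in the 9-12 band.
Fine table: Level 9-12 → €28,000–€49,000.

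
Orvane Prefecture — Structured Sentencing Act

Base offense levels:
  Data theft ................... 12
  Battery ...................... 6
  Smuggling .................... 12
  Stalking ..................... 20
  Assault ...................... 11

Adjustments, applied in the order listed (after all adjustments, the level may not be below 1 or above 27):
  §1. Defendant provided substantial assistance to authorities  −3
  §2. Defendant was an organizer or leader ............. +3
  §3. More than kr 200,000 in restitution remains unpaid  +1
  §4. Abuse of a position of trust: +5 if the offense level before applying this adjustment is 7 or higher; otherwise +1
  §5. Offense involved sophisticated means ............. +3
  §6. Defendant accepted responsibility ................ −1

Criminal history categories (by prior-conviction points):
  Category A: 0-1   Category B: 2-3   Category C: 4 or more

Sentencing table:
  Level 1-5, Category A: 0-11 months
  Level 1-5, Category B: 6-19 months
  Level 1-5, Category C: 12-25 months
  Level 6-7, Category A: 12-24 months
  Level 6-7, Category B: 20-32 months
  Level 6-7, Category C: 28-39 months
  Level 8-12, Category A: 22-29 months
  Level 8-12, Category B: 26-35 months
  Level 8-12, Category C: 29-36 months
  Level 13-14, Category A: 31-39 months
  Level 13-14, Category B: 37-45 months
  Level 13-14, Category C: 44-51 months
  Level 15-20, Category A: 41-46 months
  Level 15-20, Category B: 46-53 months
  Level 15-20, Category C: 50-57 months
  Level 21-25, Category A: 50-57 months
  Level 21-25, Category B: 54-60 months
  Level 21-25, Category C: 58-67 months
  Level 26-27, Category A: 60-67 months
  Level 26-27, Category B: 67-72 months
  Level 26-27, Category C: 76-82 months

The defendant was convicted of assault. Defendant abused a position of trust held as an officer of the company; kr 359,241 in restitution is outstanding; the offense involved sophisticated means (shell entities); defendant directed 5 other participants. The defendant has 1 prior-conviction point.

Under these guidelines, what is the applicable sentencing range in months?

50-57 months

Base offense level for assault: 11.
§2 applies: 11 + 3 = 14.
§3 applies: 14 + 1 = 15.
§4 applies (level before this adjustment is 15 ≥ 7, so +5): 15 + 5 = 20.
§5 applies: 20 + 3 = 23.
Final offense level: 23.
Criminal history: 1 prior point → Category A (0-1).
Level 23 falls in the 21-25 band.
Grid: Level 21-25 × Category A = 50-57 months.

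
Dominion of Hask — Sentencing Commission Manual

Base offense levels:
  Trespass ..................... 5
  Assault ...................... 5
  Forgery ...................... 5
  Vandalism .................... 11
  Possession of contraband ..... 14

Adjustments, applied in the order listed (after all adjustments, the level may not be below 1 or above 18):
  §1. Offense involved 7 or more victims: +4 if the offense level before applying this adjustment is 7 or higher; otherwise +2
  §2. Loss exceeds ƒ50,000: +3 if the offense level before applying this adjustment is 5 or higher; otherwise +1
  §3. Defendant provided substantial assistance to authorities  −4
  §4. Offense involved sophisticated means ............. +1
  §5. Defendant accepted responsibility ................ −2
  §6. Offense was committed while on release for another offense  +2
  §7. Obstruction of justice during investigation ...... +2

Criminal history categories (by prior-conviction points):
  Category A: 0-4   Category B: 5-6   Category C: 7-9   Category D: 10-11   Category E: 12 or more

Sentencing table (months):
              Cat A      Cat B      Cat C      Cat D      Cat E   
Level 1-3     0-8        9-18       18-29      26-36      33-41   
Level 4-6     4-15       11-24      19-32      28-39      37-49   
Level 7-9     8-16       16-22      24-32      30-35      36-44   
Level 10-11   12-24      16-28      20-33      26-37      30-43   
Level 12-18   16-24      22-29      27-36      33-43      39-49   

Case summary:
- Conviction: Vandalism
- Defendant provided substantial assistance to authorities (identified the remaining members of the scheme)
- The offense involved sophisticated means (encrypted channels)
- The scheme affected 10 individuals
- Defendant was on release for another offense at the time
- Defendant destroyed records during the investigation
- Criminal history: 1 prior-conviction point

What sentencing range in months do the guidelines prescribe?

16-24 months

Base offense level for vandalism: 11.
§1 applies (level before this adjustment is 11 ≥ 7, so +4): 11 + 4 = 15.
§2 does not apply.
§3 applies: 15 − 4 = 11.
§4 applies: 11 + 1 = 12.
§6 applies: 12 + 2 = 14.
§7 applies: 14 + 2 = 16.
Final offense level: 16.
Criminal history: 1 prior point → Category A (0-4).
Level 16 falls in the 12-18 band.
Grid: Level 12-18 × Category A = 16-24 months.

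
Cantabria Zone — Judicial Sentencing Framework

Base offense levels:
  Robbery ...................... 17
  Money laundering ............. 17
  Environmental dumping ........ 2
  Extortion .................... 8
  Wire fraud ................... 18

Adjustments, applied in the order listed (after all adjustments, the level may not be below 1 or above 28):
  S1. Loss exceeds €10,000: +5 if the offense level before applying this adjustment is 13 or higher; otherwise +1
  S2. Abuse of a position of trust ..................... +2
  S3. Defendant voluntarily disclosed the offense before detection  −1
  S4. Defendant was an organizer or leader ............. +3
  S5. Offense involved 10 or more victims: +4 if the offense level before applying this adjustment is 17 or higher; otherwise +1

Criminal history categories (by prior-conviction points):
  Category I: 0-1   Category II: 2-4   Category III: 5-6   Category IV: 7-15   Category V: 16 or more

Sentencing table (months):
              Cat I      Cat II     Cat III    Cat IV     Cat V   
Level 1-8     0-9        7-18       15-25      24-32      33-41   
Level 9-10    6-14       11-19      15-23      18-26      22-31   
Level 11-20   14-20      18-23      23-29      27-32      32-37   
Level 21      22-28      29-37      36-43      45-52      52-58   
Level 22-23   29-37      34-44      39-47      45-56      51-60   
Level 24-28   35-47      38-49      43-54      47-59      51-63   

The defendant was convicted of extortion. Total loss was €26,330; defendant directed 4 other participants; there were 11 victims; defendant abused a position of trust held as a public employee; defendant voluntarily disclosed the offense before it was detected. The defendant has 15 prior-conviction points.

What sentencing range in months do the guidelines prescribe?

27-32 months

Base offense level for extortion: 8.
S1 applies (level before this adjustment is 8 < 13, so +1): 8 + 1 = 9.
S2 applies: 9 + 2 = 11.
S3 applies: 11 − 1 = 10.
S4 applies: 10 + 3 = 13.
S5 applies (level before this adjustment is 13 < 17, so +1): 13 + 1 = 14.
Final offense level: 14.
Criminal history: 15 prior points → Category IV (7-15).
Level 14 falls in the 11-20 band.
Grid: Level 11-20 × Category IV = 27-32 months.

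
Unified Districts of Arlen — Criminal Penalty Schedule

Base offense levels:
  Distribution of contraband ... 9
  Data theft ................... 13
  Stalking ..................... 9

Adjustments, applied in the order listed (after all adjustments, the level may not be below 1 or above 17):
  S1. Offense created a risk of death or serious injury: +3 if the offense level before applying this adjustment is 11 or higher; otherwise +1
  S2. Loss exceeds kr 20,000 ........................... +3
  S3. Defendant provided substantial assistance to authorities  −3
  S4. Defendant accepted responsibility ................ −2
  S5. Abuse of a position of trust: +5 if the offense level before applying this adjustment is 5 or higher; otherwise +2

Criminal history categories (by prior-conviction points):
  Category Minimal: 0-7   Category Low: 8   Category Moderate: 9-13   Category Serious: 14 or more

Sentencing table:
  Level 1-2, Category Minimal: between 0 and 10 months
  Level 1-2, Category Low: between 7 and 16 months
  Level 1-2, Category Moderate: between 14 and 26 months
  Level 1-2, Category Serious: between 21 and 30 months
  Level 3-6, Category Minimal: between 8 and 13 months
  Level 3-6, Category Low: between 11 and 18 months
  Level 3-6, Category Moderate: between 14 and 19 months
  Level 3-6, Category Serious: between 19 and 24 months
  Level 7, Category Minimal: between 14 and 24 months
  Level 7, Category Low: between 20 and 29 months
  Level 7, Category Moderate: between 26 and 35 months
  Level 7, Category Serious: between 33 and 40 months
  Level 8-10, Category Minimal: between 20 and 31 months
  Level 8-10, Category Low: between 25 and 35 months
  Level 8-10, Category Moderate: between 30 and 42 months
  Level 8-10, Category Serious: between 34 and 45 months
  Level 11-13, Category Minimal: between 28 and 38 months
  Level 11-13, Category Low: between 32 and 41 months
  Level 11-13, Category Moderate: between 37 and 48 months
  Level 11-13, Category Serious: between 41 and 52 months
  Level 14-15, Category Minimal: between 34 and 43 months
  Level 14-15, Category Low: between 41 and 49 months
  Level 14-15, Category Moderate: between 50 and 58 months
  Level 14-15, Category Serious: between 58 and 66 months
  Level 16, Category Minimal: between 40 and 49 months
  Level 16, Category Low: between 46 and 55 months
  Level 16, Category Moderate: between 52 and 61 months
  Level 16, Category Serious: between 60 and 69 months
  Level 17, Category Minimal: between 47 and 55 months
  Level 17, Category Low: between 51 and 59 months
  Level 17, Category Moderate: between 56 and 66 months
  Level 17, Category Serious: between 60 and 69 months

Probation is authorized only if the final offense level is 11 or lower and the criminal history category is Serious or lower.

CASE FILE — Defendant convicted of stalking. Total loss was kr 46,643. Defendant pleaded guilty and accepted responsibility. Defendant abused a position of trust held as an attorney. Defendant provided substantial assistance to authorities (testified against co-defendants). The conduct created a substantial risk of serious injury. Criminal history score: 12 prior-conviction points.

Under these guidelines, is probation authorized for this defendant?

Base offense level for stalking: 9.
S1 applies (level before this adjustment is 9 < 11, so +1): 9 + 1 = 10.
S2 applies: 10 + 3 = 13.
S3 applies: 13 − 3 = 10.
S4 applies: 10 − 2 = 8.
S5 applies (level before this adjustment is 8 ≥ 5, so +5): 8 + 5 = 13.
Final offense level: 13.
Criminal history: 12 prior points → Category Moderate (9-13).
Level 13 falls in the 11-13 band.
Grid: Level 11-13 × Category Moderate = 37-48 months.
Probation check: level 13 > 11 and category Moderate ≤ Serious → not eligible.

No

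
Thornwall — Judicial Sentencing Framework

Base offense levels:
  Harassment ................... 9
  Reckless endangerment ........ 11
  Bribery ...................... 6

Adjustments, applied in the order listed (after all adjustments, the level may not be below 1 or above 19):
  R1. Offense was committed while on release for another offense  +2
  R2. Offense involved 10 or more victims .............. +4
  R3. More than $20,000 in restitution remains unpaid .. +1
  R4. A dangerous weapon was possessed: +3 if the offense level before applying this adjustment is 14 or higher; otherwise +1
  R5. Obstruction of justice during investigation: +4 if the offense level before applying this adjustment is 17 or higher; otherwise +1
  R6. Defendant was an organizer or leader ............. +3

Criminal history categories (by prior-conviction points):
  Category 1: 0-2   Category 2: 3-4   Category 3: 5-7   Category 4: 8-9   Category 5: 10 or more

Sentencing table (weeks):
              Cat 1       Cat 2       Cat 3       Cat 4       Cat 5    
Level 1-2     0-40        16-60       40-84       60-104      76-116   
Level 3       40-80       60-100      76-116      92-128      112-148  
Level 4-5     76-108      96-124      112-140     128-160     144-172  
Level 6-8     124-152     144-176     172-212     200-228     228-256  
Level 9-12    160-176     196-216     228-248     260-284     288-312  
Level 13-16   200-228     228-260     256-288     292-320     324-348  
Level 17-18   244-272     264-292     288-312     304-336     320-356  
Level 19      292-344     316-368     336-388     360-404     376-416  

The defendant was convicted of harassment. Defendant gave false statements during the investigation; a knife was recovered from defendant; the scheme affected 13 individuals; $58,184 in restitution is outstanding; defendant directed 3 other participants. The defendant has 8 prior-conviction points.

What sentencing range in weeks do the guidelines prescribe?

Base offense level for harassment: 9.
R2 applies: 9 + 4 = 13.
R3 applies: 13 + 1 = 14.
R4 applies (level before this adjustment is 14 ≥ 14, so +3): 14 + 3 = 17.
R5 applies (level before this adjustment is 17 ≥ 17, so +4): 17 + 4 = 21.
R6 applies: 21 + 3 = 24.
Level 24 exceeds the maximum of 19; capped at 19.
Final offense level: 19.
Criminal history: 8 prior points → Category 4 (8-9).
Level 19 falls in the 19 band.
Grid: Level 19 × Category 4 = 360-404 weeks.

360-404 weeks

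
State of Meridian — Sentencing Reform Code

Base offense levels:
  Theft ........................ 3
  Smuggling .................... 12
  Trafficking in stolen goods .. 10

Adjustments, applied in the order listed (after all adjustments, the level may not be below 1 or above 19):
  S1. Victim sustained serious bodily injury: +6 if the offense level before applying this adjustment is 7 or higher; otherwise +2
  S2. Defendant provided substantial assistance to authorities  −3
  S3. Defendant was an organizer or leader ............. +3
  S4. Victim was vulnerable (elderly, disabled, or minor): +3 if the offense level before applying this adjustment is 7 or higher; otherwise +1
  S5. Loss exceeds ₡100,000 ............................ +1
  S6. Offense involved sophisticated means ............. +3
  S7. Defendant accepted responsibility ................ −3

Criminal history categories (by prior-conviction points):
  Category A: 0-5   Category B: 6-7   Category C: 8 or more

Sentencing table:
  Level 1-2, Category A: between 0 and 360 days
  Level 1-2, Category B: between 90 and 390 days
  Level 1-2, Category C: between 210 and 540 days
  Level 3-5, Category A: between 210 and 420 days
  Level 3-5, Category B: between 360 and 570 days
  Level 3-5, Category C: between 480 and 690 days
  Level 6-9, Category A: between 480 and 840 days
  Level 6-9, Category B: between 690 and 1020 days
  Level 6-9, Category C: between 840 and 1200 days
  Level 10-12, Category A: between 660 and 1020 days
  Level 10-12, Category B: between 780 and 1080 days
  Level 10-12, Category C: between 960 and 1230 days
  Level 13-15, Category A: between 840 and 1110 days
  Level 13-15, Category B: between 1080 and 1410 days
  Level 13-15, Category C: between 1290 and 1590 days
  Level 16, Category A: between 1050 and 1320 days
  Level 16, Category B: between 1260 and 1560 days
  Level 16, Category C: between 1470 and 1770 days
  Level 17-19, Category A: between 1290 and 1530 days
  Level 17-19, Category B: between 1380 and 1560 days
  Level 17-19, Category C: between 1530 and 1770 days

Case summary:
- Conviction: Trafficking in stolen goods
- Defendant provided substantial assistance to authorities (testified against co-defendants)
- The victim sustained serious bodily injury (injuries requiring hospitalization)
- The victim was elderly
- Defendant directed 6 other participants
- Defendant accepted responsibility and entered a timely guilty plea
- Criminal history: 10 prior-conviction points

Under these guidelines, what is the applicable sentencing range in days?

Base offense level for trafficking in stolen goods: 10.
S1 applies (level before this adjustment is 10 ≥ 7, so +6): 10 + 6 = 16.
S2 applies: 16 − 3 = 13.
S3 applies: 13 + 3 = 16.
S4 applies (level before this adjustment is 16 ≥ 7, so +3): 16 + 3 = 19.
S6 does not apply.
S7 applies: 19 − 3 = 16.
Final offense level: 16.
Criminal history: 10 prior points → Category C (8+).
Level 16 falls in the 16 band.
Grid: Level 16 × Category C = 1470-1770 days.

1470-1770 days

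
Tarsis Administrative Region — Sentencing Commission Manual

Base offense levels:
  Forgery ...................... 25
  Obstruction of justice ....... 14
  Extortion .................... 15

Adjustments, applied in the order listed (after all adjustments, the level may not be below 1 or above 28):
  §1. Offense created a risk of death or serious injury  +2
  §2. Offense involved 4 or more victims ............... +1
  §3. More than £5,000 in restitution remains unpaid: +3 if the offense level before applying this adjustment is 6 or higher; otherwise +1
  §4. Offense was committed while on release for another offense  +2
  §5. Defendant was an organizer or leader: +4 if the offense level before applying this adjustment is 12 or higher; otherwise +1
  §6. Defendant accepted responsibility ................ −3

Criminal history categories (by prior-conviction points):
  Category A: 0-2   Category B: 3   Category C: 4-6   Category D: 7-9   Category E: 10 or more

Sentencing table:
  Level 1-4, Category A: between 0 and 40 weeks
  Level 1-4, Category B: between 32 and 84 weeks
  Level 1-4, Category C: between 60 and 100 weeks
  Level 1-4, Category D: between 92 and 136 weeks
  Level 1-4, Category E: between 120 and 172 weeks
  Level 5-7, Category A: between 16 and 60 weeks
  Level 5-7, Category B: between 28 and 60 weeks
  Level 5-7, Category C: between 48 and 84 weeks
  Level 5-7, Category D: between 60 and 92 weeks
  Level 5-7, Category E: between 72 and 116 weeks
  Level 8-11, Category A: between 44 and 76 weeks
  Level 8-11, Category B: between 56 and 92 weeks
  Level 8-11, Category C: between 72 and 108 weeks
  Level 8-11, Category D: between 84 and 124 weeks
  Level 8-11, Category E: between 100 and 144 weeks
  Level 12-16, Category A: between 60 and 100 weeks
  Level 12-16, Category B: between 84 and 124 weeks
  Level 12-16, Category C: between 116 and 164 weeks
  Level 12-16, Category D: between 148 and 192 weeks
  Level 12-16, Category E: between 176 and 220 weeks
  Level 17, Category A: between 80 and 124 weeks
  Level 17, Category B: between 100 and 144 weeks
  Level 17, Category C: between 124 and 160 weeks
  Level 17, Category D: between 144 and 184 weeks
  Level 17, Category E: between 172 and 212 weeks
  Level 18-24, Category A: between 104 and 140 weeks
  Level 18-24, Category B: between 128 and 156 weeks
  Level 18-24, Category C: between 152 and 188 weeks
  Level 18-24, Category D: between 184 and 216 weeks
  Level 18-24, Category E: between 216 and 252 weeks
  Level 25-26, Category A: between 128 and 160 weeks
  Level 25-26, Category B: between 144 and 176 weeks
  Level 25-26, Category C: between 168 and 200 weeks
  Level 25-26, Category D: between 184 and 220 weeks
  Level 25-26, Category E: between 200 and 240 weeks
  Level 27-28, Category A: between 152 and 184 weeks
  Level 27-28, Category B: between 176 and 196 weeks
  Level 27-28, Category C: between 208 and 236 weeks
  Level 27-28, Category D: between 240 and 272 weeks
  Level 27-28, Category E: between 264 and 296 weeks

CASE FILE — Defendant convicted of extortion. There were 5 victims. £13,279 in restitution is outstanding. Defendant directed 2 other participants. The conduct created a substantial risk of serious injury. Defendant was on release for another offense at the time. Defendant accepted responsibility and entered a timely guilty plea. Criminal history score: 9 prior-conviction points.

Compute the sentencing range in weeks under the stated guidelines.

184-216 weeks

Base offense level for extortion: 15.
§1 applies: 15 + 2 = 17.
§2 applies: 17 + 1 = 18.
§3 applies (level before this adjustment is 18 ≥ 6, so +3): 18 + 3 = 21.
§4 applies: 21 + 2 = 23.
§5 applies (level before this adjustment is 23 ≥ 12, so +4): 23 + 4 = 27.
§6 applies: 27 − 3 = 24.
Final offense level: 24.
Criminal history: 9 prior points → Category D (7-9).
Level 24 falls in the 18-24 band.
Grid: Level 18-24 × Category D = 184-216 weeks.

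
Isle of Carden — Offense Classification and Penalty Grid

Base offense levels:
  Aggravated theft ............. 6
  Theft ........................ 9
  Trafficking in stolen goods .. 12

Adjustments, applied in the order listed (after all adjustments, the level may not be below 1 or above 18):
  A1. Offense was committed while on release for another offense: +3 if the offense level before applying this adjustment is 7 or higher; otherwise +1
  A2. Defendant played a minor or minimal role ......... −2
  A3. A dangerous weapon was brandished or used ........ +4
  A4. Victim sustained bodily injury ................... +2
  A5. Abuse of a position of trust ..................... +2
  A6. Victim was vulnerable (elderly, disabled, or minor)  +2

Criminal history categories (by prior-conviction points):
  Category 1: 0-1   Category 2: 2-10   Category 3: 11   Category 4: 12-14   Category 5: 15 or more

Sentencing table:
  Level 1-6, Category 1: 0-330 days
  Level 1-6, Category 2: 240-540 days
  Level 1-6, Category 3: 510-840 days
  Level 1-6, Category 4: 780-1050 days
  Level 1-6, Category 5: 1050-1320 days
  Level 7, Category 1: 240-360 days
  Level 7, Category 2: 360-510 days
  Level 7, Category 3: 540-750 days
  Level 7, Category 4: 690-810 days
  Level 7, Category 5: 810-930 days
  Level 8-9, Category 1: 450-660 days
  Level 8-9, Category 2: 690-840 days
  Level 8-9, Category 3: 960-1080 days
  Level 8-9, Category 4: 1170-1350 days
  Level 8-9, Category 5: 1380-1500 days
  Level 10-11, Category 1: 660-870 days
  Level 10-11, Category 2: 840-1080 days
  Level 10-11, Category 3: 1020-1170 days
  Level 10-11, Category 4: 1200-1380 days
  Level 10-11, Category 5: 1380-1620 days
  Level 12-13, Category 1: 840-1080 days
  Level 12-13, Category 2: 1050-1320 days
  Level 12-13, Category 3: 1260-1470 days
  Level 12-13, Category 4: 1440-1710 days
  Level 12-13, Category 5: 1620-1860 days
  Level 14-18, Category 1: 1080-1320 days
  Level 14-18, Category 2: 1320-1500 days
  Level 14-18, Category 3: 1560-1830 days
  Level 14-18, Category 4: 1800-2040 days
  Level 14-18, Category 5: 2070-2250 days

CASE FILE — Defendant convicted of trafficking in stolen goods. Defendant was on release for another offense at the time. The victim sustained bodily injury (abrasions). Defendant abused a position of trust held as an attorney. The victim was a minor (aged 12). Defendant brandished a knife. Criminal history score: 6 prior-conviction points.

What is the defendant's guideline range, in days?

Base offense level for trafficking in stolen goods: 12.
A1 applies (level before this adjustment is 12 ≥ 7, so +3): 12 + 3 = 15.
A3 applies: 15 + 4 = 19.
A4 applies: 19 + 2 = 21.
A5 applies: 21 + 2 = 23.
A6 applies: 23 + 2 = 25.
Level 25 exceeds the maximum of 18; capped at 18.
Final offense level: 18.
Criminal history: 6 prior points → Category 2 (2-10).
Level 18 falls in the 14-18 band.
Grid: Level 14-18 × Category 2 = 1320-1500 days.

1320-1500 days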